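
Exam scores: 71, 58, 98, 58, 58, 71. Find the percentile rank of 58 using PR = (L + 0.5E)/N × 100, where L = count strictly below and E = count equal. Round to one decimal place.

N = 6.
Strictly below 58: 0. Equal to 58: 3.
PR = (0 + 0.5·3)/6 × 100 = 25.0

25.0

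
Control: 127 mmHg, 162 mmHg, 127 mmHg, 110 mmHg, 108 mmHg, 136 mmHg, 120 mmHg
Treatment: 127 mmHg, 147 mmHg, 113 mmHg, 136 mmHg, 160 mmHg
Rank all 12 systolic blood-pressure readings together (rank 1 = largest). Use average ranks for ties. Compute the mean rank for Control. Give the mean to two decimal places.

Sorted (descending): 162, 160, 147, 136, 136, 127, 127, 127, 120, 113, 110, 108
The 2 values of 136 occupy positions 4–5 → average rank (4+5)/2 = 4.5.
The 3 values of 127 occupy positions 6–8 → average rank 7.
Control values → pooled ranks: 127→7, 162→1, 127→7, 110→11, 108→12, 136→4.5, 120→9
Mean rank = (7 + 1 + 7 + 11 + 12 + 4.5 + 9) / 7 = 7.36

7.36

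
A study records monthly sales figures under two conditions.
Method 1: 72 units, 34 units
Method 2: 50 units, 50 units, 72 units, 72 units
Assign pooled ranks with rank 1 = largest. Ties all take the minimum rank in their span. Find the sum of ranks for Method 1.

7

Sorted (descending): 72, 72, 72, 50, 50, 34
The 3 values of 72 occupy positions 1–3 → each gets rank 1.
The 2 values of 50 occupy positions 4–5 → each gets rank 4.
Method 1 values → pooled ranks: 72→1, 34→6
Rank sum = 1 + 6 = 7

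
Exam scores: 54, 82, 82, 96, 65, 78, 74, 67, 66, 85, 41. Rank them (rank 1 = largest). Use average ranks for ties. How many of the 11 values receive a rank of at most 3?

2

Sorted (descending): 96, 85, 82, 82, 78, 74, 67, 66, 65, 54, 41
The 2 values of 82 occupy positions 3–4 → average rank (3+4)/2 = 3.5.
Ranks ≤ 3: {1, 2} → 2 values.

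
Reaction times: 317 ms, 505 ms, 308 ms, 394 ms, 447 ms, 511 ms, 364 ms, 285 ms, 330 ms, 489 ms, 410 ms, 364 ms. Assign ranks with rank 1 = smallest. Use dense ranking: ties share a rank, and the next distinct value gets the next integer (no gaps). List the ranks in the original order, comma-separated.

3, 10, 2, 6, 8, 11, 5, 1, 4, 9, 7, 5

Sorted (ascending): 285, 308, 317, 330, 364, 364, 394, 410, 447, 489, 505, 511
The 2 values of 364 share dense rank 5.
Remaining distinct values take the next consecutive integers.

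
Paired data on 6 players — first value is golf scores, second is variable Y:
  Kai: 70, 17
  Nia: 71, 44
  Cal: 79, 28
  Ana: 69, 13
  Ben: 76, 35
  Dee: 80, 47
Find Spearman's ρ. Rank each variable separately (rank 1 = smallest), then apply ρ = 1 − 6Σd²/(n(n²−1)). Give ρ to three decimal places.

Ranks of variable 1: 2, 3, 5, 1, 4, 6
Ranks of variable 2: 2, 5, 3, 1, 4, 6
d = r₁ − r₂: 0, -2, 2, 0, 0, 0
d²: 0, 4, 4, 0, 0, 0; Σd² = 8
ρ = 1 − 6·8/(6·35) = 1 − 48/210 = 0.771

0.771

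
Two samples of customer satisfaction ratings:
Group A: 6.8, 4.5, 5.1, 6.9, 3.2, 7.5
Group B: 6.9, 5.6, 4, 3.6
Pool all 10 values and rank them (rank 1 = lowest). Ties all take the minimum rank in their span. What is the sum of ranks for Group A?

Sorted (ascending): 3.2, 3.6, 4, 4.5, 5.1, 5.6, 6.8, 6.9, 6.9, 7.5
The 2 values of 6.9 occupy positions 8–9 → each gets rank 8.
Group A values → pooled ranks: 6.8→7, 4.5→4, 5.1→5, 6.9→8, 3.2→1, 7.5→10
Rank sum = 7 + 4 + 5 + 8 + 1 + 10 = 35

35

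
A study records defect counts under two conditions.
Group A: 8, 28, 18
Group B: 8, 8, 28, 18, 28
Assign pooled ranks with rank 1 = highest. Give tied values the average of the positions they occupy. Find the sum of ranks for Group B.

22.5

Sorted (descending): 28, 28, 28, 18, 18, 8, 8, 8
The 3 values of 28 occupy positions 1–3 → average rank 2.
The 2 values of 18 occupy positions 4–5 → average rank (4+5)/2 = 4.5.
The 3 values of 8 occupy positions 6–8 → average rank 7.
Group B values → pooled ranks: 8→7, 8→7, 28→2, 18→4.5, 28→2
Rank sum = 7 + 7 + 2 + 4.5 + 2 = 22.5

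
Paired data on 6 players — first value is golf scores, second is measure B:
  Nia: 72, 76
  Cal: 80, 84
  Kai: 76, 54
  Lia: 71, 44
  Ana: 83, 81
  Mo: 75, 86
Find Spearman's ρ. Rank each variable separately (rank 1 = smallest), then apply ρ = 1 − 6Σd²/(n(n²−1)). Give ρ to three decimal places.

0.486

Ranks of variable 1: 2, 5, 4, 1, 6, 3
Ranks of variable 2: 3, 5, 2, 1, 4, 6
d = r₁ − r₂: -1, 0, 2, 0, 2, -3
d²: 1, 0, 4, 0, 4, 9; Σd² = 18
ρ = 1 − 6·18/(6·35) = 1 − 108/210 = 0.486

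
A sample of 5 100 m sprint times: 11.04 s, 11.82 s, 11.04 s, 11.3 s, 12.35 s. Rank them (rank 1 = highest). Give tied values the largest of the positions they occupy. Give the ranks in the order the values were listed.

Sorted (descending): 12.35, 11.82, 11.3, 11.04, 11.04
The 2 values of 11.04 occupy positions 4–5 → each gets rank 5.

5, 2, 5, 3, 1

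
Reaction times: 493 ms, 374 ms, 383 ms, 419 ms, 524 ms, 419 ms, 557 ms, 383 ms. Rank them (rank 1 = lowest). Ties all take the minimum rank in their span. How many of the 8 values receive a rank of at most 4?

Sorted (ascending): 374, 383, 383, 419, 419, 493, 524, 557
The 2 values of 383 occupy positions 2–3 → each gets rank 2.
The 2 values of 419 occupy positions 4–5 → each gets rank 4.
Ranks ≤ 4: {1, 2, 2, 4, 4} → 5 values.

5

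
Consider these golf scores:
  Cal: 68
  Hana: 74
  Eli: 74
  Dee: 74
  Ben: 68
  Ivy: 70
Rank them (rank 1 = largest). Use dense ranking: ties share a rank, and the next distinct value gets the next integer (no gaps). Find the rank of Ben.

Sorted (descending): 74, 74, 74, 70, 68, 68
The 3 values of 74 share dense rank 1.
The 2 values of 68 share dense rank 3.
Remaining distinct values take the next consecutive integers.
Ben has value 68 → rank 3.

3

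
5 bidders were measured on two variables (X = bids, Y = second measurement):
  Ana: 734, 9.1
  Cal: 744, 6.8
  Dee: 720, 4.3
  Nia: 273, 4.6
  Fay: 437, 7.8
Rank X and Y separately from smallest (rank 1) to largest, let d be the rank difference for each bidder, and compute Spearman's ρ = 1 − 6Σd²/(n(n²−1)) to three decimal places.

Ranks of variable 1: 4, 5, 3, 1, 2
Ranks of variable 2: 5, 3, 1, 2, 4
d = r₁ − r₂: -1, 2, 2, -1, -2
d²: 1, 4, 4, 1, 4; Σd² = 14
ρ = 1 − 6·14/(5·24) = 1 − 84/120 = 0.300

0.300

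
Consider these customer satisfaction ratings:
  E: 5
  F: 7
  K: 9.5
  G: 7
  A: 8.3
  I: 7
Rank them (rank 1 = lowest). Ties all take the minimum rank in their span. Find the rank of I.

Sorted (ascending): 5, 7, 7, 7, 8.3, 9.5
The 3 values of 7 occupy positions 2–4 → each gets rank 2.
I has value 7 → rank 2.

2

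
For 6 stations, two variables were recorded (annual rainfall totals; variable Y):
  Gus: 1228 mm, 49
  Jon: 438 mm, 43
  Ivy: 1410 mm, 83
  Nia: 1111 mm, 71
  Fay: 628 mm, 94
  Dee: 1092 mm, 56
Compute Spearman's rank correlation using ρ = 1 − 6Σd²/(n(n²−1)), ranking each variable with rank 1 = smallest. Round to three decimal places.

Ranks of variable 1: 5, 1, 6, 4, 2, 3
Ranks of variable 2: 2, 1, 5, 4, 6, 3
d = r₁ − r₂: 3, 0, 1, 0, -4, 0
d²: 9, 0, 1, 0, 16, 0; Σd² = 26
ρ = 1 − 6·26/(6·35) = 1 − 156/210 = 0.257

0.257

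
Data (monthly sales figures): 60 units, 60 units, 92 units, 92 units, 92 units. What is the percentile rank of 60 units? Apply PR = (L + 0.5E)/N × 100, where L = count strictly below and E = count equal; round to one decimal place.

20.0

N = 5.
Strictly below 60: 0. Equal to 60: 2.
PR = (0 + 0.5·2)/5 × 100 = 20.0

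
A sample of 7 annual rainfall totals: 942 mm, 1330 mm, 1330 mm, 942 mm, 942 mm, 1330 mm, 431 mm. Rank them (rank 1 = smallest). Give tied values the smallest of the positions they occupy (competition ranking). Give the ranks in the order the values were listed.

Sorted (ascending): 431, 942, 942, 942, 1330, 1330, 1330
The 3 values of 942 occupy positions 2–4 → each gets rank 2.
The 3 values of 1330 occupy positions 5–7 → each gets rank 5.

2, 5, 5, 2, 2, 5, 1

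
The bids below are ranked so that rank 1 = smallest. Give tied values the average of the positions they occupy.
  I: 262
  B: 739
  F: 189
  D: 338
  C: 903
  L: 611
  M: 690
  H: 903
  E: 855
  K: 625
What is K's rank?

Sorted (ascending): 189, 262, 338, 611, 625, 690, 739, 855, 903, 903
The 2 values of 903 occupy positions 9–10 → average rank (9+10)/2 = 9.5.
K has value 625 → rank 5.

5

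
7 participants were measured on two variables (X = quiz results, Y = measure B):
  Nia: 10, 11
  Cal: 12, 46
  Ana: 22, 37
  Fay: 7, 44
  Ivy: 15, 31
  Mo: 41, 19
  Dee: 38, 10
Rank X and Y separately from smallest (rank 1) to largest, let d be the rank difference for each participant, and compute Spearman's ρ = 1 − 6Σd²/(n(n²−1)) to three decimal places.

Ranks of variable 1: 2, 3, 5, 1, 4, 7, 6
Ranks of variable 2: 2, 7, 5, 6, 4, 3, 1
d = r₁ − r₂: 0, -4, 0, -5, 0, 4, 5
d²: 0, 16, 0, 25, 0, 16, 25; Σd² = 82
ρ = 1 − 6·82/(7·48) = 1 − 492/336 = -0.464

-0.464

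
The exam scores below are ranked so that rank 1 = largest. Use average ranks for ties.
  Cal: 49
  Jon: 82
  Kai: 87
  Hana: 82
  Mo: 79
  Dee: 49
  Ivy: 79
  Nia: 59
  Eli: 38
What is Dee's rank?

7.5

Sorted (descending): 87, 82, 82, 79, 79, 59, 49, 49, 38
The 2 values of 82 occupy positions 2–3 → average rank (2+3)/2 = 2.5.
The 2 values of 79 occupy positions 4–5 → average rank (4+5)/2 = 4.5.
The 2 values of 49 occupy positions 7–8 → average rank (7+8)/2 = 7.5.
Dee has value 49 → rank 7.5.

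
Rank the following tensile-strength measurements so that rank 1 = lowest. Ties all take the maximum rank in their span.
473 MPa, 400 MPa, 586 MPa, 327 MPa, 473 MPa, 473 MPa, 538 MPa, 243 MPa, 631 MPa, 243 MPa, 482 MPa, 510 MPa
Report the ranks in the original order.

Sorted (ascending): 243, 243, 327, 400, 473, 473, 473, 482, 510, 538, 586, 631
The 2 values of 243 occupy positions 1–2 → each gets rank 2.
The 3 values of 473 occupy positions 5–7 → each gets rank 7.

7, 4, 11, 3, 7, 7, 10, 2, 12, 2, 8, 9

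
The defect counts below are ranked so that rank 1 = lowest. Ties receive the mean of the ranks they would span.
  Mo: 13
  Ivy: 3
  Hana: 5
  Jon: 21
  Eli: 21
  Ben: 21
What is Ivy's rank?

1

Sorted (ascending): 3, 5, 13, 21, 21, 21
The 3 values of 21 occupy positions 4–6 → average rank 5.
Ivy has value 3 → rank 1.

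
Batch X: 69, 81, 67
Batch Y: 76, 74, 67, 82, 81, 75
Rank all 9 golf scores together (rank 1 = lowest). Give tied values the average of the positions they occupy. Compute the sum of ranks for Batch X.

Sorted (ascending): 67, 67, 69, 74, 75, 76, 81, 81, 82
The 2 values of 67 occupy positions 1–2 → average rank (1+2)/2 = 1.5.
The 2 values of 81 occupy positions 7–8 → average rank (7+8)/2 = 7.5.
Batch X values → pooled ranks: 69→3, 81→7.5, 67→1.5
Rank sum = 3 + 7.5 + 1.5 = 12

12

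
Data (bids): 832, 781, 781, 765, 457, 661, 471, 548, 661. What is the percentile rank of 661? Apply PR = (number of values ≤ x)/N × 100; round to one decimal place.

55.6

N = 9.
Strictly below 661: 3. Equal to 661: 2.
PR = 5/9 × 100 = 55.6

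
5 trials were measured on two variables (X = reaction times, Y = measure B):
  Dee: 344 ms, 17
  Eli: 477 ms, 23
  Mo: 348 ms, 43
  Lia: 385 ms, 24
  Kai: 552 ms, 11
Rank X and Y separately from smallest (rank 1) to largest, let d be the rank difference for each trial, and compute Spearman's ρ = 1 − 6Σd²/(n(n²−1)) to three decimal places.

-0.400

Ranks of variable 1: 1, 4, 2, 3, 5
Ranks of variable 2: 2, 3, 5, 4, 1
d = r₁ − r₂: -1, 1, -3, -1, 4
d²: 1, 1, 9, 1, 16; Σd² = 28
ρ = 1 − 6·28/(5·24) = 1 − 168/120 = -0.400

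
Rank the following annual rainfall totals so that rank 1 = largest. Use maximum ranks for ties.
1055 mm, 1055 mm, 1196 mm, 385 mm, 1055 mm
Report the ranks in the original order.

Sorted (descending): 1196, 1055, 1055, 1055, 385
The 3 values of 1055 occupy positions 2–4 → each gets rank 4.

4, 4, 1, 5, 4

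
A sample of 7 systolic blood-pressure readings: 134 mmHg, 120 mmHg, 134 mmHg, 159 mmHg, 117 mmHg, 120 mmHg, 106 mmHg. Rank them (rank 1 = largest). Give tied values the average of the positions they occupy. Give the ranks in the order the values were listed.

Sorted (descending): 159, 134, 134, 120, 120, 117, 106
The 2 values of 134 occupy positions 2–3 → average rank (2+3)/2 = 2.5.
The 2 values of 120 occupy positions 4–5 → average rank (4+5)/2 = 4.5.

2.5, 4.5, 2.5, 1, 6, 4.5, 7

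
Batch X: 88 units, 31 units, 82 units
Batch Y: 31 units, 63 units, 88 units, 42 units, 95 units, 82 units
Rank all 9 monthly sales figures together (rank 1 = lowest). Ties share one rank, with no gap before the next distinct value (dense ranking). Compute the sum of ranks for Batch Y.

21

Sorted (ascending): 31, 31, 42, 63, 82, 82, 88, 88, 95
The 2 values of 31 share dense rank 1.
The 2 values of 82 share dense rank 4.
The 2 values of 88 share dense rank 5.
Remaining distinct values take the next consecutive integers.
Batch Y values → pooled ranks: 31→1, 63→3, 88→5, 42→2, 95→6, 82→4
Rank sum = 1 + 3 + 5 + 2 + 6 + 4 = 21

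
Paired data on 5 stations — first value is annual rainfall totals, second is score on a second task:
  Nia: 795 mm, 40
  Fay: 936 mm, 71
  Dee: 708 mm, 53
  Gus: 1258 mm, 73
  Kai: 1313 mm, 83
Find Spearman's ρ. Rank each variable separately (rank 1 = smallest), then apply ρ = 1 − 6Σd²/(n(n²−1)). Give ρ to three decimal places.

0.900

Ranks of variable 1: 2, 3, 1, 4, 5
Ranks of variable 2: 1, 3, 2, 4, 5
d = r₁ − r₂: 1, 0, -1, 0, 0
d²: 1, 0, 1, 0, 0; Σd² = 2
ρ = 1 − 6·2/(5·24) = 1 − 12/120 = 0.900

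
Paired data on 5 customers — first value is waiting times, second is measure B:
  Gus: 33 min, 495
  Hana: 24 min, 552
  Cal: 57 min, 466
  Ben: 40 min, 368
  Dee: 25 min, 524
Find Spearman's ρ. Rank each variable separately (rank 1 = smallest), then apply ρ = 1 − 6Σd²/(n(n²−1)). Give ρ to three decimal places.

Ranks of variable 1: 3, 1, 5, 4, 2
Ranks of variable 2: 3, 5, 2, 1, 4
d = r₁ − r₂: 0, -4, 3, 3, -2
d²: 0, 16, 9, 9, 4; Σd² = 38
ρ = 1 − 6·38/(5·24) = 1 − 228/120 = -0.900

-0.900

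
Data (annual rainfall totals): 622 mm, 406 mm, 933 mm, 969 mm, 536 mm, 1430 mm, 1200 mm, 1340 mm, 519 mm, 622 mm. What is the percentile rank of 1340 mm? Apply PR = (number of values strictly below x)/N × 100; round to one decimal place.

80.0

N = 10.
Strictly below 1340: 8. Equal to 1340: 1.
PR = 8/10 × 100 = 80.0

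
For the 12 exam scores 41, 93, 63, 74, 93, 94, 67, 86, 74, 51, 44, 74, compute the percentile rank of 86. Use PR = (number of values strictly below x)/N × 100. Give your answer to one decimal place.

N = 12.
Strictly below 86: 8. Equal to 86: 1.
PR = 8/12 × 100 = 66.7

66.7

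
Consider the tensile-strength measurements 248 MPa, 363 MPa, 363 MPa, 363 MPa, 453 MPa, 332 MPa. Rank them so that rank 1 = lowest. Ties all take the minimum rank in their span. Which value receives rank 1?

248

Sorted (ascending): 248, 332, 363, 363, 363, 453
The 3 values of 363 occupy positions 3–5 → each gets rank 3.
Rank 1 → value 248.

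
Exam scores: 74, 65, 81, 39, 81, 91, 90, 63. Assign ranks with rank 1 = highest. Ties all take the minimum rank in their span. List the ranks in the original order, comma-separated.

Sorted (descending): 91, 90, 81, 81, 74, 65, 63, 39
The 2 values of 81 occupy positions 3–4 → each gets rank 3.

5, 6, 3, 8, 3, 1, 2, 7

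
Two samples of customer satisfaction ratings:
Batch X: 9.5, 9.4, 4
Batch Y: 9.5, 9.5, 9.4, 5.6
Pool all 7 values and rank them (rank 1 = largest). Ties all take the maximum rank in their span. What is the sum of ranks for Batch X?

Sorted (descending): 9.5, 9.5, 9.5, 9.4, 9.4, 5.6, 4
The 3 values of 9.5 occupy positions 1–3 → each gets rank 3.
The 2 values of 9.4 occupy positions 4–5 → each gets rank 5.
Batch X values → pooled ranks: 9.5→3, 9.4→5, 4→7
Rank sum = 3 + 5 + 7 = 15

15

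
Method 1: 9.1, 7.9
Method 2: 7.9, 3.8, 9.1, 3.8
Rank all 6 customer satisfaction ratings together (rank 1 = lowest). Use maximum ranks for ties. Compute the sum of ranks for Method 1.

Sorted (ascending): 3.8, 3.8, 7.9, 7.9, 9.1, 9.1
The 2 values of 3.8 occupy positions 1–2 → each gets rank 2.
The 2 values of 7.9 occupy positions 3–4 → each gets rank 4.
The 2 values of 9.1 occupy positions 5–6 → each gets rank 6.
Method 1 values → pooled ranks: 9.1→6, 7.9→4
Rank sum = 6 + 4 = 10

10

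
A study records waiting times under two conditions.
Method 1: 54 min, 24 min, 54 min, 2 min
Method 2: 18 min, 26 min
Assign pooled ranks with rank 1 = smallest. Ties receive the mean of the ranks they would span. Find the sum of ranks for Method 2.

6

Sorted (ascending): 2, 18, 24, 26, 54, 54
The 2 values of 54 occupy positions 5–6 → average rank (5+6)/2 = 5.5.
Method 2 values → pooled ranks: 18→2, 26→4
Rank sum = 2 + 4 = 6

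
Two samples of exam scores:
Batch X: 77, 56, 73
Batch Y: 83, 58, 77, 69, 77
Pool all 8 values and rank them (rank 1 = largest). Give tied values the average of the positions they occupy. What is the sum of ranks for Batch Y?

20

Sorted (descending): 83, 77, 77, 77, 73, 69, 58, 56
The 3 values of 77 occupy positions 2–4 → average rank 3.
Batch Y values → pooled ranks: 83→1, 58→7, 77→3, 69→6, 77→3
Rank sum = 1 + 7 + 3 + 6 + 3 = 20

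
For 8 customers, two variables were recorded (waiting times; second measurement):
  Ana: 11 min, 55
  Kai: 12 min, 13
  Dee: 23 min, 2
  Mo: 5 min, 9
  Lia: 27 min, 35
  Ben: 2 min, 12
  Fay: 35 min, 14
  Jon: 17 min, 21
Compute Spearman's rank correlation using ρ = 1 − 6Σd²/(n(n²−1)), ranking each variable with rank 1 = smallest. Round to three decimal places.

Ranks of variable 1: 3, 4, 6, 2, 7, 1, 8, 5
Ranks of variable 2: 8, 4, 1, 2, 7, 3, 5, 6
d = r₁ − r₂: -5, 0, 5, 0, 0, -2, 3, -1
d²: 25, 0, 25, 0, 0, 4, 9, 1; Σd² = 64
ρ = 1 − 6·64/(8·63) = 1 − 384/504 = 0.238

0.238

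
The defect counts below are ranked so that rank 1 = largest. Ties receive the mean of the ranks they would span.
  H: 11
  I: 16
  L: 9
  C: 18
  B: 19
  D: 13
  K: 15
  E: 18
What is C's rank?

Sorted (descending): 19, 18, 18, 16, 15, 13, 11, 9
The 2 values of 18 occupy positions 2–3 → average rank (2+3)/2 = 2.5.
C has value 18 → rank 2.5.

2.5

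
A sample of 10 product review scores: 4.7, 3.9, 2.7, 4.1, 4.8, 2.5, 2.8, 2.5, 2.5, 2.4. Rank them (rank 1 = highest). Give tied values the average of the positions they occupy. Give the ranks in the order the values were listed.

Sorted (descending): 4.8, 4.7, 4.1, 3.9, 2.8, 2.7, 2.5, 2.5, 2.5, 2.4
The 3 values of 2.5 occupy positions 7–9 → average rank 8.

2, 4, 6, 3, 1, 8, 5, 8, 8, 10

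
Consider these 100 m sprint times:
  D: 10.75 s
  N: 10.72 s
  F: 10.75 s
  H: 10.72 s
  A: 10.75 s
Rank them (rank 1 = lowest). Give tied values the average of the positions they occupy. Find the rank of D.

4

Sorted (ascending): 10.72, 10.72, 10.75, 10.75, 10.75
The 2 values of 10.72 occupy positions 1–2 → average rank (1+2)/2 = 1.5.
The 3 values of 10.75 occupy positions 3–5 → average rank 4.
D has value 10.75 s → rank 4.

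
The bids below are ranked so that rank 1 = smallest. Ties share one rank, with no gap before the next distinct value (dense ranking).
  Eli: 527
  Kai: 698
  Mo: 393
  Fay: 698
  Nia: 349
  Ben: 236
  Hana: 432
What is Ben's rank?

Sorted (ascending): 236, 349, 393, 432, 527, 698, 698
The 2 values of 698 share dense rank 6.
Remaining distinct values take the next consecutive integers.
Ben has value 236 → rank 1.

1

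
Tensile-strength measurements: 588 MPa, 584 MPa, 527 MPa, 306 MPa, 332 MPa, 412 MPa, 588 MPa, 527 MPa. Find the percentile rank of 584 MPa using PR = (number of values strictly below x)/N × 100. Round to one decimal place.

N = 8.
Strictly below 584: 5. Equal to 584: 1.
PR = 5/8 × 100 = 62.5

62.5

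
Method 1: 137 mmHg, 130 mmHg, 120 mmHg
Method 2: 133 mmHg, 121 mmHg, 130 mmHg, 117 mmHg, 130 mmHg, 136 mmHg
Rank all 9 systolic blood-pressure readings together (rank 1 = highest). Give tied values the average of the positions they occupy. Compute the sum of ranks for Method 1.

Sorted (descending): 137, 136, 133, 130, 130, 130, 121, 120, 117
The 3 values of 130 occupy positions 4–6 → average rank 5.
Method 1 values → pooled ranks: 137→1, 130→5, 120→8
Rank sum = 1 + 5 + 8 = 14

14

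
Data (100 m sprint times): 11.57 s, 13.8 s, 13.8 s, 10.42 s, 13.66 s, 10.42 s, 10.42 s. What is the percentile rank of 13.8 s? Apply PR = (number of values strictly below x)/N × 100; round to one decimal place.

N = 7.
Strictly below 13.8: 5. Equal to 13.8: 2.
PR = 5/7 × 100 = 71.4

71.4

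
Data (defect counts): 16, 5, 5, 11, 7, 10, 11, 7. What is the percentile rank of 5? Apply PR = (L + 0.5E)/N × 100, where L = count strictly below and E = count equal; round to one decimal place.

N = 8.
Strictly below 5: 0. Equal to 5: 2.
PR = (0 + 0.5·2)/8 × 100 = 12.5

12.5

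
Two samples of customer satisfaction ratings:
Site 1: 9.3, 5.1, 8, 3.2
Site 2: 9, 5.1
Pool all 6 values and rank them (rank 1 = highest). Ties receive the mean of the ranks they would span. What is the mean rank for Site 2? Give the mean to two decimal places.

3.25

Sorted (descending): 9.3, 9, 8, 5.1, 5.1, 3.2
The 2 values of 5.1 occupy positions 4–5 → average rank (4+5)/2 = 4.5.
Site 2 values → pooled ranks: 9→2, 5.1→4.5
Mean rank = (2 + 4.5) / 2 = 3.25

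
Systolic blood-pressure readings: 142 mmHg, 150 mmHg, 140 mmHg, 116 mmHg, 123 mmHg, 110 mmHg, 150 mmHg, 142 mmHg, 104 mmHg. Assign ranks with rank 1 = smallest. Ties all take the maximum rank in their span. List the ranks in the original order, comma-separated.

Sorted (ascending): 104, 110, 116, 123, 140, 142, 142, 150, 150
The 2 values of 142 occupy positions 6–7 → each gets rank 7.
The 2 values of 150 occupy positions 8–9 → each gets rank 9.

7, 9, 5, 3, 4, 2, 9, 7, 1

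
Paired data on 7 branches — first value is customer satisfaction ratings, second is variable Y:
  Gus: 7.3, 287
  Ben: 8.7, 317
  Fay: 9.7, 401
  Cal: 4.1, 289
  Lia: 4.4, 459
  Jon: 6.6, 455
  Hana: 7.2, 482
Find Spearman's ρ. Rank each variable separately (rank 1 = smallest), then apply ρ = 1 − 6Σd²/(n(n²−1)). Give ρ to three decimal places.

Ranks of variable 1: 5, 6, 7, 1, 2, 3, 4
Ranks of variable 2: 1, 3, 4, 2, 6, 5, 7
d = r₁ − r₂: 4, 3, 3, -1, -4, -2, -3
d²: 16, 9, 9, 1, 16, 4, 9; Σd² = 64
ρ = 1 − 6·64/(7·48) = 1 − 384/336 = -0.143

-0.143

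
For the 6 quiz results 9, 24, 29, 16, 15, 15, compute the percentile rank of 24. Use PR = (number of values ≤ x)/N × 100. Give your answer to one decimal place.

N = 6.
Strictly below 24: 4. Equal to 24: 1.
PR = 5/6 × 100 = 83.3

83.3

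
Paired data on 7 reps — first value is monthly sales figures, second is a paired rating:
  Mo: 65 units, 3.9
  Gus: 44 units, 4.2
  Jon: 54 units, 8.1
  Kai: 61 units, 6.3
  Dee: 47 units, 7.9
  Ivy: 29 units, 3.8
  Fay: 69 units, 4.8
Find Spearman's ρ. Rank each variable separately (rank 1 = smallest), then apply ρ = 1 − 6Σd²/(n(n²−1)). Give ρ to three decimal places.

0.214

Ranks of variable 1: 6, 2, 4, 5, 3, 1, 7
Ranks of variable 2: 2, 3, 7, 5, 6, 1, 4
d = r₁ − r₂: 4, -1, -3, 0, -3, 0, 3
d²: 16, 1, 9, 0, 9, 0, 9; Σd² = 44
ρ = 1 − 6·44/(7·48) = 1 − 264/336 = 0.214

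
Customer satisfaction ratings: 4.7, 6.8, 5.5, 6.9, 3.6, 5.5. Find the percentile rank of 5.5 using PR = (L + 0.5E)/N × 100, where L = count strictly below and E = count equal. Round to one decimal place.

50.0

N = 6.
Strictly below 5.5: 2. Equal to 5.5: 2.
PR = (2 + 0.5·2)/6 × 100 = 50.0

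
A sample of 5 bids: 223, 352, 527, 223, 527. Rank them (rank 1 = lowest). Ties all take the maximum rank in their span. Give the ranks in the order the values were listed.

Sorted (ascending): 223, 223, 352, 527, 527
The 2 values of 223 occupy positions 1–2 → each gets rank 2.
The 2 values of 527 occupy positions 4–5 → each gets rank 5.

2, 3, 5, 2, 5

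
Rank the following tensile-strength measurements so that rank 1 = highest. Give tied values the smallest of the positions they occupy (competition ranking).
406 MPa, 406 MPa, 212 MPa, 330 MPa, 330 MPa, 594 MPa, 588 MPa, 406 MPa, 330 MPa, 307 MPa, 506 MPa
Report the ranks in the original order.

Sorted (descending): 594, 588, 506, 406, 406, 406, 330, 330, 330, 307, 212
The 3 values of 406 occupy positions 4–6 → each gets rank 4.
The 3 values of 330 occupy positions 7–9 → each gets rank 7.

4, 4, 11, 7, 7, 1, 2, 4, 7, 10, 3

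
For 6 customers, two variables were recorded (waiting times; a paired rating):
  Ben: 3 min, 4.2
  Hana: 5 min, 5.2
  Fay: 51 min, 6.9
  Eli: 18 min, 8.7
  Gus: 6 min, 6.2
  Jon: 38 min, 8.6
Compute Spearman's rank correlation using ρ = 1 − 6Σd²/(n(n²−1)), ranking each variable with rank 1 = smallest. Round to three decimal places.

0.771

Ranks of variable 1: 1, 2, 6, 4, 3, 5
Ranks of variable 2: 1, 2, 4, 6, 3, 5
d = r₁ − r₂: 0, 0, 2, -2, 0, 0
d²: 0, 0, 4, 4, 0, 0; Σd² = 8
ρ = 1 − 6·8/(6·35) = 1 − 48/210 = 0.771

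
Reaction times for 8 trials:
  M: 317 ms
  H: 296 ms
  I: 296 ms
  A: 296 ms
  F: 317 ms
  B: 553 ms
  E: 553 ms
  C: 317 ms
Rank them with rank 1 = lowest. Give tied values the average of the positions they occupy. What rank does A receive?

Sorted (ascending): 296, 296, 296, 317, 317, 317, 553, 553
The 3 values of 296 occupy positions 1–3 → average rank 2.
The 3 values of 317 occupy positions 4–6 → average rank 5.
The 2 values of 553 occupy positions 7–8 → average rank (7+8)/2 = 7.5.
A has value 296 ms → rank 2.

2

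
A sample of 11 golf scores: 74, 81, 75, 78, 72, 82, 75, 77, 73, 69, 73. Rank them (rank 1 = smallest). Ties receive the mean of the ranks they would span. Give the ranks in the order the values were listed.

5, 10, 6.5, 9, 2, 11, 6.5, 8, 3.5, 1, 3.5

Sorted (ascending): 69, 72, 73, 73, 74, 75, 75, 77, 78, 81, 82
The 2 values of 73 occupy positions 3–4 → average rank (3+4)/2 = 3.5.
The 2 values of 75 occupy positions 6–7 → average rank (6+7)/2 = 6.5.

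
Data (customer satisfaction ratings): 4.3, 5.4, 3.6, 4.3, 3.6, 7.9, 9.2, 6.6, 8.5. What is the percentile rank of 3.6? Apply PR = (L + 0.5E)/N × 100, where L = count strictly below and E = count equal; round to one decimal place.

N = 9.
Strictly below 3.6: 0. Equal to 3.6: 2.
PR = (0 + 0.5·2)/9 × 100 = 11.1

11.1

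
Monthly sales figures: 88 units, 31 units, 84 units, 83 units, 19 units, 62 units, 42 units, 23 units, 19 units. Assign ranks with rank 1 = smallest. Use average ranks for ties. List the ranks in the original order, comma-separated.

Sorted (ascending): 19, 19, 23, 31, 42, 62, 83, 84, 88
The 2 values of 19 occupy positions 1–2 → average rank (1+2)/2 = 1.5.

9, 4, 8, 7, 1.5, 6, 5, 3, 1.5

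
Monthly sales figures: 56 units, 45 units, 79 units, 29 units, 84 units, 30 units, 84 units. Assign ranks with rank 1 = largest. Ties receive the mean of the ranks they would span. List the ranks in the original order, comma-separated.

4, 5, 3, 7, 1.5, 6, 1.5

Sorted (descending): 84, 84, 79, 56, 45, 30, 29
The 2 values of 84 occupy positions 1–2 → average rank (1+2)/2 = 1.5.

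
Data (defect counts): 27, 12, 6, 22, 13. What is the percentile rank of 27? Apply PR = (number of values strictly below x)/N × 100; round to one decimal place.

N = 5.
Strictly below 27: 4. Equal to 27: 1.
PR = 4/5 × 100 = 80.0

80.0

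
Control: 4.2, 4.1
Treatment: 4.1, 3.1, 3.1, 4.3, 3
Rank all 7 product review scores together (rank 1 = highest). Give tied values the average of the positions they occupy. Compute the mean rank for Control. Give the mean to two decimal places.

Sorted (descending): 4.3, 4.2, 4.1, 4.1, 3.1, 3.1, 3
The 2 values of 4.1 occupy positions 3–4 → average rank (3+4)/2 = 3.5.
The 2 values of 3.1 occupy positions 5–6 → average rank (5+6)/2 = 5.5.
Control values → pooled ranks: 4.2→2, 4.1→3.5
Mean rank = (2 + 3.5) / 2 = 2.75

2.75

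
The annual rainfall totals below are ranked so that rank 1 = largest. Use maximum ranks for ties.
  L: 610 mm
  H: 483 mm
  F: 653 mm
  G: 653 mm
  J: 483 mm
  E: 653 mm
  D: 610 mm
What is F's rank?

3

Sorted (descending): 653, 653, 653, 610, 610, 483, 483
The 3 values of 653 occupy positions 1–3 → each gets rank 3.
The 2 values of 610 occupy positions 4–5 → each gets rank 5.
The 2 values of 483 occupy positions 6–7 → each gets rank 7.
F has value 653 mm → rank 3.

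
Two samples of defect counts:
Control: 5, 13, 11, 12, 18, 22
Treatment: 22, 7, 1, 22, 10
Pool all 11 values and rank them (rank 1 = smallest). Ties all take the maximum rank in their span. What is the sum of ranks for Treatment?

Sorted (ascending): 1, 5, 7, 10, 11, 12, 13, 18, 22, 22, 22
The 3 values of 22 occupy positions 9–11 → each gets rank 11.
Treatment values → pooled ranks: 22→11, 7→3, 1→1, 22→11, 10→4
Rank sum = 11 + 3 + 1 + 11 + 4 = 30

30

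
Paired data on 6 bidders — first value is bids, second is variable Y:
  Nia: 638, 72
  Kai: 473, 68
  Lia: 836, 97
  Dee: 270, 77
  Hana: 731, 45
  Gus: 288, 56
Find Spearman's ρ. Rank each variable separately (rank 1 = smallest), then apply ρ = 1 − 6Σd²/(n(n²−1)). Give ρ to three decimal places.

Ranks of variable 1: 4, 3, 6, 1, 5, 2
Ranks of variable 2: 4, 3, 6, 5, 1, 2
d = r₁ − r₂: 0, 0, 0, -4, 4, 0
d²: 0, 0, 0, 16, 16, 0; Σd² = 32
ρ = 1 − 6·32/(6·35) = 1 − 192/210 = 0.086

0.086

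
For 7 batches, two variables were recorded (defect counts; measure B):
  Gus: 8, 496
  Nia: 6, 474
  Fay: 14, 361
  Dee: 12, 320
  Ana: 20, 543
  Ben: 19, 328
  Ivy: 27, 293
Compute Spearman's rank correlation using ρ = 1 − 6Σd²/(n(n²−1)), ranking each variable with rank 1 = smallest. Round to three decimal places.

-0.321

Ranks of variable 1: 2, 1, 4, 3, 6, 5, 7
Ranks of variable 2: 6, 5, 4, 2, 7, 3, 1
d = r₁ − r₂: -4, -4, 0, 1, -1, 2, 6
d²: 16, 16, 0, 1, 1, 4, 36; Σd² = 74
ρ = 1 − 6·74/(7·48) = 1 − 444/336 = -0.321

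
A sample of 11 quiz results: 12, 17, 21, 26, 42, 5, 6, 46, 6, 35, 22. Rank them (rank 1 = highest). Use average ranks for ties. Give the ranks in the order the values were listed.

Sorted (descending): 46, 42, 35, 26, 22, 21, 17, 12, 6, 6, 5
The 2 values of 6 occupy positions 9–10 → average rank (9+10)/2 = 9.5.

8, 7, 6, 4, 2, 11, 9.5, 1, 9.5, 3, 5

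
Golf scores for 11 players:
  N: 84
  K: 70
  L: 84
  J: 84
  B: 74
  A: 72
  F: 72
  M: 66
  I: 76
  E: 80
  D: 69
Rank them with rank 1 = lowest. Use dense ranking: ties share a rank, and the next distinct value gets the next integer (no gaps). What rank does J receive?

Sorted (ascending): 66, 69, 70, 72, 72, 74, 76, 80, 84, 84, 84
The 2 values of 72 share dense rank 4.
The 3 values of 84 share dense rank 8.
Remaining distinct values take the next consecutive integers.
J has value 84 → rank 8.

8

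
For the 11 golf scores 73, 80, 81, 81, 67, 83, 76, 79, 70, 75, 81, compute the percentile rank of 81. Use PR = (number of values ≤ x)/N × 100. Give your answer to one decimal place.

N = 11.
Strictly below 81: 7. Equal to 81: 3.
PR = 10/11 × 100 = 90.9

90.9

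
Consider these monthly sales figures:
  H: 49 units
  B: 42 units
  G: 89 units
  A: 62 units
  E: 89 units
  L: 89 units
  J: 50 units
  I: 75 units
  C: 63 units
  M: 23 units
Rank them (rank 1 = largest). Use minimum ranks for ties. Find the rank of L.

Sorted (descending): 89, 89, 89, 75, 63, 62, 50, 49, 42, 23
The 3 values of 89 occupy positions 1–3 → each gets rank 1.
L has value 89 units → rank 1.

1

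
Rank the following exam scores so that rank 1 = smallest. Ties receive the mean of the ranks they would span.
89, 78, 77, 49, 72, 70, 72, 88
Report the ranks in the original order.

8, 6, 5, 1, 3.5, 2, 3.5, 7

Sorted (ascending): 49, 70, 72, 72, 77, 78, 88, 89
The 2 values of 72 occupy positions 3–4 → average rank (3+4)/2 = 3.5.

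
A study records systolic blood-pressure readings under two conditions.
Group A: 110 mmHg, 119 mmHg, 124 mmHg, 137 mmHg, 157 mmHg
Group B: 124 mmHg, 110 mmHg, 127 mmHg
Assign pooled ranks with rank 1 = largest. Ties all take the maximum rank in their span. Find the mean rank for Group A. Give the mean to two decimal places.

4.40

Sorted (descending): 157, 137, 127, 124, 124, 119, 110, 110
The 2 values of 124 occupy positions 4–5 → each gets rank 5.
The 2 values of 110 occupy positions 7–8 → each gets rank 8.
Group A values → pooled ranks: 110→8, 119→6, 124→5, 137→2, 157→1
Mean rank = (8 + 6 + 5 + 2 + 1) / 5 = 4.40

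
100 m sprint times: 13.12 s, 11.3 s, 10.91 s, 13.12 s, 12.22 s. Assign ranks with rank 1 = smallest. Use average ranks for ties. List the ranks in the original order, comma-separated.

4.5, 2, 1, 4.5, 3

Sorted (ascending): 10.91, 11.3, 12.22, 13.12, 13.12
The 2 values of 13.12 occupy positions 4–5 → average rank (4+5)/2 = 4.5.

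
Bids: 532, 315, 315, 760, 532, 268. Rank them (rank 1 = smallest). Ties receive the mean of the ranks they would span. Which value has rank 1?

Sorted (ascending): 268, 315, 315, 532, 532, 760
The 2 values of 315 occupy positions 2–3 → average rank (2+3)/2 = 2.5.
The 2 values of 532 occupy positions 4–5 → average rank (4+5)/2 = 4.5.
Rank 1 → value 268.

268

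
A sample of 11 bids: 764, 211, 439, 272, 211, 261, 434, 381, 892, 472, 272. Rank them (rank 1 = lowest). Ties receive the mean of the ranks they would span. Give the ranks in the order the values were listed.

Sorted (ascending): 211, 211, 261, 272, 272, 381, 434, 439, 472, 764, 892
The 2 values of 211 occupy positions 1–2 → average rank (1+2)/2 = 1.5.
The 2 values of 272 occupy positions 4–5 → average rank (4+5)/2 = 4.5.

10, 1.5, 8, 4.5, 1.5, 3, 7, 6, 11, 9, 4.5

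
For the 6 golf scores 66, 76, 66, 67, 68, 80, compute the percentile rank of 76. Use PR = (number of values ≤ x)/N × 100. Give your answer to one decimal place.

N = 6.
Strictly below 76: 4. Equal to 76: 1.
PR = 5/6 × 100 = 83.3

83.3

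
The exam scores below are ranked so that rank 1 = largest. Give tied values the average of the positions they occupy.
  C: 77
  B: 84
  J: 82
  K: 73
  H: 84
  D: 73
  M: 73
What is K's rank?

6

Sorted (descending): 84, 84, 82, 77, 73, 73, 73
The 2 values of 84 occupy positions 1–2 → average rank (1+2)/2 = 1.5.
The 3 values of 73 occupy positions 5–7 → average rank 6.
K has value 73 → rank 6.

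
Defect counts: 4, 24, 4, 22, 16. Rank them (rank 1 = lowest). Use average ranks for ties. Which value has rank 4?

Sorted (ascending): 4, 4, 16, 22, 24
The 2 values of 4 occupy positions 1–2 → average rank (1+2)/2 = 1.5.
Rank 4 → value 22.

22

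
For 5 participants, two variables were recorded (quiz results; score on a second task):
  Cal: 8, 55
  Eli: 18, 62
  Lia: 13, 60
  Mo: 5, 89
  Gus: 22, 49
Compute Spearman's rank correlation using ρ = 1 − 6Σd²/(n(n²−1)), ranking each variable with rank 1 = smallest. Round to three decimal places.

Ranks of variable 1: 2, 4, 3, 1, 5
Ranks of variable 2: 2, 4, 3, 5, 1
d = r₁ − r₂: 0, 0, 0, -4, 4
d²: 0, 0, 0, 16, 16; Σd² = 32
ρ = 1 − 6·32/(5·24) = 1 − 192/120 = -0.600

-0.600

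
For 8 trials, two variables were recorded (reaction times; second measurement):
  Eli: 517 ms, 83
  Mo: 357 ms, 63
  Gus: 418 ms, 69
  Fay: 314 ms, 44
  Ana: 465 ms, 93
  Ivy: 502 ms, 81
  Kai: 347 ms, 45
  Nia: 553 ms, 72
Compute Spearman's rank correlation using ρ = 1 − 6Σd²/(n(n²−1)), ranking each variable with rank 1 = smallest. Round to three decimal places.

Ranks of variable 1: 7, 3, 4, 1, 5, 6, 2, 8
Ranks of variable 2: 7, 3, 4, 1, 8, 6, 2, 5
d = r₁ − r₂: 0, 0, 0, 0, -3, 0, 0, 3
d²: 0, 0, 0, 0, 9, 0, 0, 9; Σd² = 18
ρ = 1 − 6·18/(8·63) = 1 − 108/504 = 0.786

0.786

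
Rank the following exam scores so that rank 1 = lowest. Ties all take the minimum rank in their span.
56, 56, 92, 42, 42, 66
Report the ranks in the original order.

3, 3, 6, 1, 1, 5

Sorted (ascending): 42, 42, 56, 56, 66, 92
The 2 values of 42 occupy positions 1–2 → each gets rank 1.
The 2 values of 56 occupy positions 3–4 → each gets rank 3.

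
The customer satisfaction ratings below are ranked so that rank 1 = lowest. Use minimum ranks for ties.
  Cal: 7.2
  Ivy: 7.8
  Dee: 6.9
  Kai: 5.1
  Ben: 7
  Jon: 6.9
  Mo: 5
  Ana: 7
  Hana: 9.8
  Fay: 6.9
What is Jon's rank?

3

Sorted (ascending): 5, 5.1, 6.9, 6.9, 6.9, 7, 7, 7.2, 7.8, 9.8
The 3 values of 6.9 occupy positions 3–5 → each gets rank 3.
The 2 values of 7 occupy positions 6–7 → each gets rank 6.
Jon has value 6.9 → rank 3.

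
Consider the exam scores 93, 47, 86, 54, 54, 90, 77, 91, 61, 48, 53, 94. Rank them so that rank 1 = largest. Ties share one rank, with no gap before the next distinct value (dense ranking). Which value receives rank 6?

Sorted (descending): 94, 93, 91, 90, 86, 77, 61, 54, 54, 53, 48, 47
The 2 values of 54 share dense rank 8.
Remaining distinct values take the next consecutive integers.
Rank 6 → value 77.

77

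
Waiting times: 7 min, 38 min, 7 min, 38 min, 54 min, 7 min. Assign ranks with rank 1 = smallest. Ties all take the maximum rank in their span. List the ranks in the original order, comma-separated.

3, 5, 3, 5, 6, 3

Sorted (ascending): 7, 7, 7, 38, 38, 54
The 3 values of 7 occupy positions 1–3 → each gets rank 3.
The 2 values of 38 occupy positions 4–5 → each gets rank 5.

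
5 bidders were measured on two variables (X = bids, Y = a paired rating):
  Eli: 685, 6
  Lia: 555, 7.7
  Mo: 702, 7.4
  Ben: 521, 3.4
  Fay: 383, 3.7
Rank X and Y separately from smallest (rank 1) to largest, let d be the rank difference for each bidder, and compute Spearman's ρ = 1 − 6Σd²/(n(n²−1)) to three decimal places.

0.600

Ranks of variable 1: 4, 3, 5, 2, 1
Ranks of variable 2: 3, 5, 4, 1, 2
d = r₁ − r₂: 1, -2, 1, 1, -1
d²: 1, 4, 1, 1, 1; Σd² = 8
ρ = 1 − 6·8/(5·24) = 1 − 48/120 = 0.600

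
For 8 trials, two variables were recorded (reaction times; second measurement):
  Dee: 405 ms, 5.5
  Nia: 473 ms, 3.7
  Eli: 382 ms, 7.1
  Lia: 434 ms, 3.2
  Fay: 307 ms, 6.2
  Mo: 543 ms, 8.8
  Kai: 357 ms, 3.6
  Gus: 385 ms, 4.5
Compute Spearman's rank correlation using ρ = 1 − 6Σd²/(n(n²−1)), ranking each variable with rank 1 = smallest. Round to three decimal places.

0.024

Ranks of variable 1: 5, 7, 3, 6, 1, 8, 2, 4
Ranks of variable 2: 5, 3, 7, 1, 6, 8, 2, 4
d = r₁ − r₂: 0, 4, -4, 5, -5, 0, 0, 0
d²: 0, 16, 16, 25, 25, 0, 0, 0; Σd² = 82
ρ = 1 − 6·82/(8·63) = 1 − 492/504 = 0.024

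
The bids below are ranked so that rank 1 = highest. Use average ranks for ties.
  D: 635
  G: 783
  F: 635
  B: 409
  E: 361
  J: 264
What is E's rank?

Sorted (descending): 783, 635, 635, 409, 361, 264
The 2 values of 635 occupy positions 2–3 → average rank (2+3)/2 = 2.5.
E has value 361 → rank 5.

5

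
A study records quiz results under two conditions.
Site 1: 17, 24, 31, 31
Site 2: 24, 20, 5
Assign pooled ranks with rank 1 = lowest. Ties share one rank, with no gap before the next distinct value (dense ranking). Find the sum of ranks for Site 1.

Sorted (ascending): 5, 17, 20, 24, 24, 31, 31
The 2 values of 24 share dense rank 4.
The 2 values of 31 share dense rank 5.
Remaining distinct values take the next consecutive integers.
Site 1 values → pooled ranks: 17→2, 24→4, 31→5, 31→5
Rank sum = 2 + 4 + 5 + 5 = 16

16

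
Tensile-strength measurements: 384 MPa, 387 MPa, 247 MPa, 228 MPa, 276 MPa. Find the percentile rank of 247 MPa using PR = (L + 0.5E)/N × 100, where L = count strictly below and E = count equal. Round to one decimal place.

N = 5.
Strictly below 247: 1. Equal to 247: 1.
PR = (1 + 0.5·1)/5 × 100 = 30.0

30.0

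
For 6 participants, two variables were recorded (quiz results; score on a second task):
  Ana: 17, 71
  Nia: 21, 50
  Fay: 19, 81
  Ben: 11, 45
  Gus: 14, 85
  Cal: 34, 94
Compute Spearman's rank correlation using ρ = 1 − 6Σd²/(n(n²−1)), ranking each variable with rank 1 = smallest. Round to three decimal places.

Ranks of variable 1: 3, 5, 4, 1, 2, 6
Ranks of variable 2: 3, 2, 4, 1, 5, 6
d = r₁ − r₂: 0, 3, 0, 0, -3, 0
d²: 0, 9, 0, 0, 9, 0; Σd² = 18
ρ = 1 − 6·18/(6·35) = 1 − 108/210 = 0.486

0.486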